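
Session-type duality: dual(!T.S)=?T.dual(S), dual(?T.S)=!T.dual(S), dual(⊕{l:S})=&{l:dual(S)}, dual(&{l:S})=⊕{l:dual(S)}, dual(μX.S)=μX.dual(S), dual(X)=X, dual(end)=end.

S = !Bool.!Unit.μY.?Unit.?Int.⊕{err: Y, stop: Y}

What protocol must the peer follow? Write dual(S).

?Bool.?Unit.μY.!Unit.!Int.&{err: Y, stop: Y}

!Bool → ?Bool
  !Unit → ?Unit
    μY → μY  (rec unchanged)
      ?Unit → !Unit
        ?Int → !Int
          ⊕{err,stop} → &{err,stop}  (select→offer)
            case err:
              Y ↦ Y
            case stop:
              Y ↦ Y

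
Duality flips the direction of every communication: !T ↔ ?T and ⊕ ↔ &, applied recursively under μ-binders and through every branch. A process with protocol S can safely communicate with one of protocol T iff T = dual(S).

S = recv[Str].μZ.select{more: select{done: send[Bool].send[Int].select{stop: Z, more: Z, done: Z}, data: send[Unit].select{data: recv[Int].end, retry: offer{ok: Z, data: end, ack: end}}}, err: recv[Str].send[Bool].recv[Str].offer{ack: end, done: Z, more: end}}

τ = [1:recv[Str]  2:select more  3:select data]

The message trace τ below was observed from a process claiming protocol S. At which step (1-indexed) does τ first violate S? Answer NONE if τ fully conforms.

step 1: recv[Str]  ok  now at μZ.…
step 2: select more  ok  now at select{done: send[Bool].send[Int].select{stop: μZ.…, more: μZ.…, done: μZ.…}, data: send[Unit].select{data: recv[Int].end, retry: offer{ok: μZ.…, data: end, ack: end}}}
step 3: select data  ok  now at send[Unit].select{data: recv[Int].end, retry: offer{ok: μZ.…, data: end, ack: end}}
all 3 steps conform

NONE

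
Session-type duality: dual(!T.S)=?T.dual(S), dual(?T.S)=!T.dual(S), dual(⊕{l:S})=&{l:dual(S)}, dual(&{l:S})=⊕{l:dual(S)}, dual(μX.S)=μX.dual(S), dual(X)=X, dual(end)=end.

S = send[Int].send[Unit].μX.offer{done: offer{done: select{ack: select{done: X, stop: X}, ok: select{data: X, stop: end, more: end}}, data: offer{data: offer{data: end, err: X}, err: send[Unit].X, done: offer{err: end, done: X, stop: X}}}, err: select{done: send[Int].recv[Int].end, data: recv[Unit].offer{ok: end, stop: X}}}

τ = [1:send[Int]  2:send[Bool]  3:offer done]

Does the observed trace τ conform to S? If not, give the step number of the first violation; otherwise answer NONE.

step 1: send[Int]  match  now at send[Unit].μX.…
step 2: got send[Bool], protocol expects send[Unit]  ✗

2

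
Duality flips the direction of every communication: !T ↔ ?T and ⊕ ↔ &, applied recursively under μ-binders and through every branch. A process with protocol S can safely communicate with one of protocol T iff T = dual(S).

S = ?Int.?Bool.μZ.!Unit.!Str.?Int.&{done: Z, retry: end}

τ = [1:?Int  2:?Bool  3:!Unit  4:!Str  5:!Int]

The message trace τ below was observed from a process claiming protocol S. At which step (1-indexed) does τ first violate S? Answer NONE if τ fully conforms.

5

[1] ?Int  match  cont: ?Bool.μZ.…
[2] ?Bool  match  cont: μZ.…
[3] !Unit  match  cont: !Str.?Int.&{done: μZ.…, retry: end}
[4] !Str  match  cont: ?Int.&{done: μZ.…, retry: end}
[5] got !Int, protocol expects ?Int  ✗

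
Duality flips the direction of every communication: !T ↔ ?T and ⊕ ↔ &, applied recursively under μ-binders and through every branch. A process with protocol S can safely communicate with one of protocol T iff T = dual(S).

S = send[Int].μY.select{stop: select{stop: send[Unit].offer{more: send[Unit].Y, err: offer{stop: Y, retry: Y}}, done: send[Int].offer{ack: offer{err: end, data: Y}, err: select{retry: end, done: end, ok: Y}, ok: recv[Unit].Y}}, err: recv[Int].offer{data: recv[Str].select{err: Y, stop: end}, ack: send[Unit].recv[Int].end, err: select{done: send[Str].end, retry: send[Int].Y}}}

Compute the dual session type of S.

recv[Int].μY.offer{stop: offer{stop: recv[Unit].select{more: recv[Unit].Y, err: select{stop: Y, retry: Y}}, done: recv[Int].select{ack: select{err: end, data: Y}, err: offer{retry: end, done: end, ok: Y}, ok: send[Unit].Y}}, err: send[Int].select{data: send[Str].offer{err: Y, stop: end}, ack: recv[Unit].send[Int].end, err: offer{done: recv[Str].end, retry: recv[Int].Y}}}

send[Int] = recv[Int]
  μY = μY  (rec unchanged)
    select{stop,err} = offer{stop,err}  (⊕→&)
      • stop:
        select{stop,done} = offer{stop,done}  (⊕→&)
          • stop:
            send[Unit] = recv[Unit]
              offer{more,err} = select{more,err}  (offer→select)
                • more:
                  send[Unit] = recv[Unit]
                    Y self-dual
                • err:
                  offer{stop,retry} = select{stop,retry}  (offer→select)
                    • stop:
                      Y self-dual
                    • retry:
                      Y self-dual
          • done:
            send[Int] = recv[Int]
              offer{ack,err,ok} = select{ack,err,ok}  (offer→select)
                • ack:
                  offer{err,data} = select{err,data}  (offer→select)
                    • err:
                      end self-dual
                    • data:
                      Y self-dual
                • err:
                  select{retry,done,ok} = offer{retry,done,ok}  (⊕→&)
                    • retry:
                      end self-dual
                    • done:
                      end self-dual
                    • ok:
                      Y self-dual
                • ok:
                  recv[Unit] = send[Unit]
                    Y self-dual
      • err:
        recv[Int] = send[Int]
          offer{data,ack,err} = select{data,ack,err}  (offer→select)
            • data:
              recv[Str] = send[Str]
                select{err,stop} = offer{err,stop}  (⊕→&)
                  • err:
                    Y self-dual
                  • stop:
                    end self-dual
            • ack:
              send[Unit] = recv[Unit]
                recv[Int] = send[Int]
                  end self-dual
            • err:
              select{done,retry} = offer{done,retry}  (⊕→&)
                • done:
                  send[Str] = recv[Str]
                    end self-dual
                • retry:
                  send[Int] = recv[Int]
                    Y self-dual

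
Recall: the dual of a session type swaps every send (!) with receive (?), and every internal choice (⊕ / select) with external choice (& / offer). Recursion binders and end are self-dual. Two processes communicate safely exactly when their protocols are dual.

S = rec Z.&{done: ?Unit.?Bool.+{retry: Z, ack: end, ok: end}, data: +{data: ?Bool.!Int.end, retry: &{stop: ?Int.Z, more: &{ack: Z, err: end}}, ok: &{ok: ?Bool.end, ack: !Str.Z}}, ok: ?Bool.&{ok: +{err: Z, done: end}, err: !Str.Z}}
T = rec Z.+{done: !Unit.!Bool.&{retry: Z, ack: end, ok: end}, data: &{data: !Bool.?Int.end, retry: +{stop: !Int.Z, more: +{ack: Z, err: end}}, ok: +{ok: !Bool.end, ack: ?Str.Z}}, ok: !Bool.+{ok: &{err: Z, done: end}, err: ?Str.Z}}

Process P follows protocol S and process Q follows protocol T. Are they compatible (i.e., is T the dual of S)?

YES

rec Z ‖ rec Z  match (binder kept)
  &{done,data,ok} ‖ +{done,data,ok}  match same labels
    • done:
      ?Unit ‖ !Unit  match
        ?Bool ‖ !Bool  match
          +{retry,ack,ok} ‖ &{retry,ack,ok}  match same labels
            • retry:
              Z ‖ Z  match
            • ack:
              end ‖ end  match
            • ok:
              end ‖ end  match
    • data:
      +{data,retry,ok} ‖ &{data,retry,ok}  match same labels
        • data:
          ?Bool ‖ !Bool  match
            !Int ‖ ?Int  match
              end ‖ end  match
        • retry:
          &{stop,more} ‖ +{stop,more}  match same labels
            • stop:
              ?Int ‖ !Int  match
                Z ‖ Z  match
            • more:
              &{ack,err} ‖ +{ack,err}  match same labels
                • ack:
                  Z ‖ Z  match
                • err:
                  end ‖ end  match
        • ok:
          &{ok,ack} ‖ +{ok,ack}  match same labels
            • ok:
              ?Bool ‖ !Bool  match
                end ‖ end  match
            • ack:
              !Str ‖ ?Str  match
                Z ‖ Z  match
    • ok:
      ?Bool ‖ !Bool  match
        &{ok,err} ‖ +{ok,err}  match same labels
          • ok:
            +{err,done} ‖ &{err,done}  match same labels
              • err:
                Z ‖ Z  match
              • done:
                end ‖ end  match
          • err:
            !Str ‖ ?Str  match
              Z ‖ Z  match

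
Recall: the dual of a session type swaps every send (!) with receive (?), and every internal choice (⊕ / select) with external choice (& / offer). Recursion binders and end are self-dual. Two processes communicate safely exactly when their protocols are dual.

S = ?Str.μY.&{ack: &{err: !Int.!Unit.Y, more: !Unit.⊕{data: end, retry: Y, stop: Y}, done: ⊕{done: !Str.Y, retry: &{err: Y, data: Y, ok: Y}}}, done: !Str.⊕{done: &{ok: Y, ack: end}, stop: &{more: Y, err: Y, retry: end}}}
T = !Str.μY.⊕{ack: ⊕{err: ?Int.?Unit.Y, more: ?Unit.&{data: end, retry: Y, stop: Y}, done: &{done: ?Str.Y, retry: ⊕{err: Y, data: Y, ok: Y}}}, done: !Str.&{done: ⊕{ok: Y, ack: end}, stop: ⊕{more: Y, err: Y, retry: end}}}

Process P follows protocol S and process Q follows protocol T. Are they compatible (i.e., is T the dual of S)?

NO

?Str vs !Str  match
  μY vs μY  match (μ self-dual)
    &{ack,done} vs ⊕{ack,done}  match label sets agree
      • ack:
        &{err,more,done} vs ⊕{err,more,done}  match label sets agree
          • err:
            !Int vs ?Int  match
              !Unit vs ?Unit  match
                Y vs Y  match
          • more:
            !Unit vs ?Unit  match
              ⊕{data,retry,stop} vs &{data,retry,stop}  match label sets agree
                • data:
                  end vs end  match
                • retry:
                  Y vs Y  match
                • stop:
                  Y vs Y  match
          • done:
            ⊕{done,retry} vs &{done,retry}  match label sets agree
              • done:
                !Str vs ?Str  match
                  Y vs Y  match
              • retry:
                &{err,data,ok} vs ⊕{err,data,ok}  match label sets agree
                  • err:
                    Y vs Y  match
                  • data:
                    Y vs Y  match
                  • ok:
                    Y vs Y  match
      • done:
        !Str vs !Str  ✗ same direction on both sides — not dual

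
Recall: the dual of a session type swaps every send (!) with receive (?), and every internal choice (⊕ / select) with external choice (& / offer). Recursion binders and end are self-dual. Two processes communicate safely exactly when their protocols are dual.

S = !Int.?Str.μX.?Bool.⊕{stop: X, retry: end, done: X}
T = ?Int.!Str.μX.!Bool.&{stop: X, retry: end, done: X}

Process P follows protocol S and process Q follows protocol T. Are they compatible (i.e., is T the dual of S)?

YES

!Int | ?Int  ✓
  ?Str | !Str  ✓
    μX | μX  ✓ (μ self-dual)
      ?Bool | !Bool  ✓
        ⊕{stop,retry,done} | &{stop,retry,done}  ✓ same labels
          [stop]
            X | X  ✓
          [retry]
            end | end  ✓
          [done]
            X | X  ✓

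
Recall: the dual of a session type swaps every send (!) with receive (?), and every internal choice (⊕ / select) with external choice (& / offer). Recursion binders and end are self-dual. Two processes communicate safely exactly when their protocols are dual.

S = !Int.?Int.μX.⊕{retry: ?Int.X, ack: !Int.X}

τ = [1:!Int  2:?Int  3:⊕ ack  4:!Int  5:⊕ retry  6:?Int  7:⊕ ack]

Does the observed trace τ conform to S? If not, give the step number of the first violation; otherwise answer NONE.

step 1: !Int  ✓  now at ?Int.μX.…
step 2: ?Int  ✓  now at μX.…
step 3: ⊕ ack  ✓  now at !Int.μX.…
step 4: !Int  ✓  now at μX.…
step 5: ⊕ retry  ✓  now at ?Int.μX.…
step 6: ?Int  ✓  now at μX.…
step 7: ⊕ ack  ✓  now at !Int.μX.…
all 7 steps conform

NONE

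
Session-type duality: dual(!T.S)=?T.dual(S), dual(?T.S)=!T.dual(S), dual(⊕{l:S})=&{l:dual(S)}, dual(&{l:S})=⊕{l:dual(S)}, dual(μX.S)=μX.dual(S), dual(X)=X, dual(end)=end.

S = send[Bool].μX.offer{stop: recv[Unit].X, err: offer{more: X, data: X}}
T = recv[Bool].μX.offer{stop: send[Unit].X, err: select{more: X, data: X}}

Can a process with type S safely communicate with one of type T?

NO

send[Bool] | recv[Bool]  ✓
  μX | μX  ✓ (rec unchanged)
    offer{stop,err} | offer{stop,err}  ✗ choice polarity not flipped — not dual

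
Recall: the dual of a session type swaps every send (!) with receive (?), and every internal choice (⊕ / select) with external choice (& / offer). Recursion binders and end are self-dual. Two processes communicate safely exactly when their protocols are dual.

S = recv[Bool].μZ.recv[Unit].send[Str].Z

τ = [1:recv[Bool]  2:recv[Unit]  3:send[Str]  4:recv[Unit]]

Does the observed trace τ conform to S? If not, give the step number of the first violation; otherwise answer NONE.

NONE

@1 recv[Bool]  ok  state: μZ.…
@2 recv[Unit]  ok  state: send[Str].μZ.…
@3 send[Str]  ok  state: μZ.…
@4 recv[Unit]  ok  state: send[Str].μZ.…
τ conforms to S (length 4)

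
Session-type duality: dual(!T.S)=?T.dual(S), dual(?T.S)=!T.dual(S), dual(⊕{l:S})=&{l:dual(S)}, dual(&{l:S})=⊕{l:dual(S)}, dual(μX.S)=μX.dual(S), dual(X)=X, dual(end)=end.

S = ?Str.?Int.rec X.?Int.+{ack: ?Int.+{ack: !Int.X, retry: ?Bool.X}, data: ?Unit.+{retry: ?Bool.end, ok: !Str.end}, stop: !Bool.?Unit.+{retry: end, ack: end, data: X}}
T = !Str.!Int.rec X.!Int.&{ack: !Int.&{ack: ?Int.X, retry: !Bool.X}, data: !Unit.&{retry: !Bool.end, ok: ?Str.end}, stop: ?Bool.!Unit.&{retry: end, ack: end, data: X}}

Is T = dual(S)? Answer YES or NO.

?Str | !Str  ✓
  ?Int | !Int  ✓
    rec X | rec X  ✓ (rec unchanged)
      ?Int | !Int  ✓
        +{ack,data,stop} | &{ack,data,stop}  ✓ label sets agree
          • ack:
            ?Int | !Int  ✓
              +{ack,retry} | &{ack,retry}  ✓ label sets agree
                • ack:
                  !Int | ?Int  ✓
                    X | X  ✓
                • retry:
                  ?Bool | !Bool  ✓
                    X | X  ✓
          • data:
            ?Unit | !Unit  ✓
              +{retry,ok} | &{retry,ok}  ✓ label sets agree
                • retry:
                  ?Bool | !Bool  ✓
                    end | end  ✓
                • ok:
                  !Str | ?Str  ✓
                    end | end  ✓
          • stop:
            !Bool | ?Bool  ✓
              ?Unit | !Unit  ✓
                +{retry,ack,data} | &{retry,ack,data}  ✓ label sets agree
                  • retry:
                    end | end  ✓
                  • ack:
                    end | end  ✓
                  • data:
                    X | X  ✓

YES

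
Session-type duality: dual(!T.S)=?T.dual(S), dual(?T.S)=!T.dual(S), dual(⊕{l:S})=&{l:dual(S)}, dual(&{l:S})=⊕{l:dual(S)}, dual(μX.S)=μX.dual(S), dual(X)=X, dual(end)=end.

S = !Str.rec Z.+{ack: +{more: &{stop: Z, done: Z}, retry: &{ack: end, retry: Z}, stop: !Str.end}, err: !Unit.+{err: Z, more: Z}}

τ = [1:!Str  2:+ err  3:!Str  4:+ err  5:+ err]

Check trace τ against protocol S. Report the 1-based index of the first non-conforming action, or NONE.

3

@1 !Str  ok  now at rec Z.…
@2 + err  ok  now at !Unit.+{err: rec Z.…, more: rec Z.…}
@3 got !Str, protocol expects !Unit  ✗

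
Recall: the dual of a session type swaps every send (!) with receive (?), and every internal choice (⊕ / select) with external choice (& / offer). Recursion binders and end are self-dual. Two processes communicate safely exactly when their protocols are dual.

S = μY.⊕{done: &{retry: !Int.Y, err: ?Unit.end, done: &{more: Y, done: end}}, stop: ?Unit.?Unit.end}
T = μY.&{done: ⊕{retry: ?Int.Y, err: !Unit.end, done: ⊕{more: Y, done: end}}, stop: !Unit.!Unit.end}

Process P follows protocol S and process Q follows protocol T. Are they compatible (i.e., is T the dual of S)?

YES

μY vs μY  ✓ (μ self-dual)
  ⊕{done,stop} vs &{done,stop}  ✓ label sets agree
    • done:
      &{retry,err,done} vs ⊕{retry,err,done}  ✓ label sets agree
        • retry:
          !Int vs ?Int  ✓
            Y vs Y  ✓
        • err:
          ?Unit vs !Unit  ✓
            end vs end  ✓
        • done:
          &{more,done} vs ⊕{more,done}  ✓ label sets agree
            • more:
              Y vs Y  ✓
            • done:
              end vs end  ✓
    • stop:
      ?Unit vs !Unit  ✓
        ?Unit vs !Unit  ✓
          end vs end  ✓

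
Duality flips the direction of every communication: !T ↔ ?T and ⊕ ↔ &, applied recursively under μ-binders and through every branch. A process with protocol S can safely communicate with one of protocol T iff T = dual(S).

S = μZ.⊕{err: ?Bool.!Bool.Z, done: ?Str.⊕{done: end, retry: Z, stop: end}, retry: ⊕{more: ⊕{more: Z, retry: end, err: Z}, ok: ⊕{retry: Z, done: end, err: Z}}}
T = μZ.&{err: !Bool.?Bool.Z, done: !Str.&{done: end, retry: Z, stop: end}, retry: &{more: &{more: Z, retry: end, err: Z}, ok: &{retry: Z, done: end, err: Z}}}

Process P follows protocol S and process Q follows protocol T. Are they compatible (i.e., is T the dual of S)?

μZ | μZ  match (binder kept)
  ⊕{err,done,retry} | &{err,done,retry}  match labels match
    case err:
      ?Bool | !Bool  match
        !Bool | ?Bool  match
          Z | Z  match
    case done:
      ?Str | !Str  match
        ⊕{done,retry,stop} | &{done,retry,stop}  match labels match
          case done:
            end | end  match
          case retry:
            Z | Z  match
          case stop:
            end | end  match
    case retry:
      ⊕{more,ok} | &{more,ok}  match labels match
        case more:
          ⊕{more,retry,err} | &{more,retry,err}  match labels match
            case more:
              Z | Z  match
            case retry:
              end | end  match
            case err:
              Z | Z  match
        case ok:
          ⊕{retry,done,err} | &{retry,done,err}  match labels match
            case retry:
              Z | Z  match
            case done:
              end | end  match
            case err:
              Z | Z  match

YES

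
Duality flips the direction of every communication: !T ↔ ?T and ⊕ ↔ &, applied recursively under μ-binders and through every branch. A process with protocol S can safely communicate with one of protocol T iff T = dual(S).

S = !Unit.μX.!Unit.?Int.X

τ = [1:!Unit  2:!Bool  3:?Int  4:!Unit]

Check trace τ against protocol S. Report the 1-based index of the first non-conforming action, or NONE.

2

[1] !Unit  ✓  state: μX.…
[2] got !Bool, protocol expects !Unit  ✗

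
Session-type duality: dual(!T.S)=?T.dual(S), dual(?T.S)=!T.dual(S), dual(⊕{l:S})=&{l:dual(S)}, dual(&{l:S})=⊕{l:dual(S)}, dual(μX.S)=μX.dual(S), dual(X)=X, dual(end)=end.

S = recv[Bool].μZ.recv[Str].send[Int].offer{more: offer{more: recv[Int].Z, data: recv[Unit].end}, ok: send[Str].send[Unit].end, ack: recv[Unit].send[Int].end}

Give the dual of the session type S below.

recv[Bool] → send[Bool]
  μZ → μZ  (binder kept)
    recv[Str] → send[Str]
      send[Int] → recv[Int]
        offer{more,ok,ack} → select{more,ok,ack}  (offer→select)
          • more:
            offer{more,data} → select{more,data}  (offer→select)
              • more:
                recv[Int] → send[Int]
                  dual(Z) = Z
              • data:
                recv[Unit] → send[Unit]
                  dual(end) = end
          • ok:
            send[Str] → recv[Str]
              send[Unit] → recv[Unit]
                dual(end) = end
          • ack:
            recv[Unit] → send[Unit]
              send[Int] → recv[Int]
                dual(end) = end

send[Bool].μZ.send[Str].recv[Int].select{more: select{more: send[Int].Z, data: send[Unit].end}, ok: recv[Str].recv[Unit].end, ack: send[Unit].recv[Int].end}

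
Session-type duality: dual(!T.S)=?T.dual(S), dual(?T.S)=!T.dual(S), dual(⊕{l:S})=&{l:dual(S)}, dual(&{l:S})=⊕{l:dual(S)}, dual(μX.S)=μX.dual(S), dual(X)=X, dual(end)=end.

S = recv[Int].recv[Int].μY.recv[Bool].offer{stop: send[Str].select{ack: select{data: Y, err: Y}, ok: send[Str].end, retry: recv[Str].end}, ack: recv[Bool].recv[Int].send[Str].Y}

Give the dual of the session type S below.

recv[Int] → send[Int]
  recv[Int] → send[Int]
    μY → μY  (rec unchanged)
      recv[Bool] → send[Bool]
        offer{stop,ack} → select{stop,ack}  (&→⊕)
          case stop:
            send[Str] → recv[Str]
              select{ack,ok,retry} → offer{ack,ok,retry}  (⊕→&)
                case ack:
                  select{data,err} → offer{data,err}  (⊕→&)
                    case data:
                      Y ↦ Y
                    case err:
                      Y ↦ Y
                case ok:
                  send[Str] → recv[Str]
                    end ↦ end
                case retry:
                  recv[Str] → send[Str]
                    end ↦ end
          case ack:
            recv[Bool] → send[Bool]
              recv[Int] → send[Int]
                send[Str] → recv[Str]
                  Y ↦ Y

send[Int].send[Int].μY.send[Bool].select{stop: recv[Str].offer{ack: offer{data: Y, err: Y}, ok: recv[Str].end, retry: send[Str].end}, ack: send[Bool].send[Int].recv[Str].Y}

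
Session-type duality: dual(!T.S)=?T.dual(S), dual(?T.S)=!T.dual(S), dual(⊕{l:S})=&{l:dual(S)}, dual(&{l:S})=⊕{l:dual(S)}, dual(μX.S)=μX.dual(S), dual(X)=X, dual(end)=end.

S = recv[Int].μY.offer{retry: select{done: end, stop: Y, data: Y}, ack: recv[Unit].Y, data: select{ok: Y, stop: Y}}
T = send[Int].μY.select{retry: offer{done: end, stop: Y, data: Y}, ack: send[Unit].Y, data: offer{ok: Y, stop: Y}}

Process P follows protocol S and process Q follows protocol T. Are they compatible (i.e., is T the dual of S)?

YES

recv[Int] | send[Int]  ✓
  μY | μY  ✓ (binder kept)
    offer{retry,ack,data} | select{retry,ack,data}  ✓ same labels
      • retry:
        select{done,stop,data} | offer{done,stop,data}  ✓ same labels
          • done:
            end | end  ✓
          • stop:
            Y | Y  ✓
          • data:
            Y | Y  ✓
      • ack:
        recv[Unit] | send[Unit]  ✓
          Y | Y  ✓
      • data:
        select{ok,stop} | offer{ok,stop}  ✓ same labels
          • ok:
            Y | Y  ✓
          • stop:
            Y | Y  ✓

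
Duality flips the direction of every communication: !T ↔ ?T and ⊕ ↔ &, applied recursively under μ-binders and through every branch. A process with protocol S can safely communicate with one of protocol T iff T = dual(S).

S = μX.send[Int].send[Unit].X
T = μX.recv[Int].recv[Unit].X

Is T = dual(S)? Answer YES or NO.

μX ‖ μX  match (μ self-dual)
  send[Int] ‖ recv[Int]  match
    send[Unit] ‖ recv[Unit]  match
      X ‖ X  match

YES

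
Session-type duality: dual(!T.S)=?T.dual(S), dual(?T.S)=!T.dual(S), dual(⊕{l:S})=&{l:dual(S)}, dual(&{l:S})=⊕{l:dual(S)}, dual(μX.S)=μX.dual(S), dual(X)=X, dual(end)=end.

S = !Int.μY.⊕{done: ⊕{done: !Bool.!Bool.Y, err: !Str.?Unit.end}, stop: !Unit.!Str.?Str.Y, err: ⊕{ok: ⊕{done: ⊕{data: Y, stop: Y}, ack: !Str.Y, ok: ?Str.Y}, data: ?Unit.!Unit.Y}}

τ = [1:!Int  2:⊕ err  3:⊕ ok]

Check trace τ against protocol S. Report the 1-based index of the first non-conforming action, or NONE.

NONE

@1 !Int  match  residual = μY.…
@2 ⊕ err  match  residual = ⊕{ok: ⊕{done: ⊕{data: μY.…, stop: μY.…}, ack: !Str.μY.…, ok: ?Str.μY.…}, data: ?Unit.!Unit.μY.…}
@3 ⊕ ok  match  residual = ⊕{done: ⊕{data: μY.…, stop: μY.…}, ack: !Str.μY.…, ok: ?Str.μY.…}
all 3 steps conform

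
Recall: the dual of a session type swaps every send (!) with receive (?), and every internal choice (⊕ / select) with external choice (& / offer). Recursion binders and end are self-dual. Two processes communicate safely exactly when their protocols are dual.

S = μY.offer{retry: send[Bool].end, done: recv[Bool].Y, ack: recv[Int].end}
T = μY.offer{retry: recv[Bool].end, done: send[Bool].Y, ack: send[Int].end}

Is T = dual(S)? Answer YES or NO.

μY ‖ μY  match (rec unchanged)
  offer{retry,done,ack} ‖ offer{retry,done,ack}  ✗ choice polarity not flipped — not dual

NO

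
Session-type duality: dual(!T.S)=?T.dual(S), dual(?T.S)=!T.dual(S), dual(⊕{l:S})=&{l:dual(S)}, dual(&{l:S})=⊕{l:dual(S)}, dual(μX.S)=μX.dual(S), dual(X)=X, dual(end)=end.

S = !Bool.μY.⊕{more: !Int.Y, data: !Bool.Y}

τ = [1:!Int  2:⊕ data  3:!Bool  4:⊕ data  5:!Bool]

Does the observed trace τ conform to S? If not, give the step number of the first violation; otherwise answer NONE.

1

@1 got !Int, protocol expects !Bool  ✗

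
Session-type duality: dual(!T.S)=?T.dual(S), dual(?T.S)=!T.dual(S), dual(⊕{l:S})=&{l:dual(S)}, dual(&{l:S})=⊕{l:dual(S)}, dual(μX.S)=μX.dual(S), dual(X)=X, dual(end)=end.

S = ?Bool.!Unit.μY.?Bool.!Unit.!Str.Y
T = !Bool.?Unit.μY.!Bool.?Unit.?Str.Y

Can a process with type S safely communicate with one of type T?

?Bool ‖ !Bool  ok
  !Unit ‖ ?Unit  ok
    μY ‖ μY  ok (binder kept)
      ?Bool ‖ !Bool  ok
        !Unit ‖ ?Unit  ok
          !Str ‖ ?Str  ok
            Y ‖ Y  ok

YES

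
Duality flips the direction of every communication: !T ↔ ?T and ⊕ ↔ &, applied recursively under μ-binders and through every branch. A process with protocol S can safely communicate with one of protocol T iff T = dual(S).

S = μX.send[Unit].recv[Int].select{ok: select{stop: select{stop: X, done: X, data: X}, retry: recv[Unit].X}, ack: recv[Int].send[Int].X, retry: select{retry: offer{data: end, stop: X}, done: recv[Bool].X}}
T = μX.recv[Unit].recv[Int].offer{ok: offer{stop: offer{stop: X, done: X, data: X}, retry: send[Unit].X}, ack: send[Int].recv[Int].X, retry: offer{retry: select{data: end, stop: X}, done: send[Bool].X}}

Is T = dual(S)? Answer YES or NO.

NO

μX | μX  ✓ (binder kept)
  send[Unit] | recv[Unit]  ✓
    recv[Int] | recv[Int]  ✗ same direction on both sides — not dual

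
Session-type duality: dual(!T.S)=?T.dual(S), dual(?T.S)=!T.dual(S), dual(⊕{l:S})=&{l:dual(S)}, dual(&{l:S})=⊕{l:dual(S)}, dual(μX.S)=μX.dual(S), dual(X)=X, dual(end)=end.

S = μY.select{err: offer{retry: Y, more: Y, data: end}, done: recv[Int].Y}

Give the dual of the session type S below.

μY.offer{err: select{retry: Y, more: Y, data: end}, done: send[Int].Y}

μY → μY  (binder kept)
  select{err,done} → offer{err,done}  (internal→external)
    case err:
      offer{retry,more,data} → select{retry,more,data}  (&→⊕)
        case retry:
          dual(Y) = Y
        case more:
          dual(Y) = Y
        case data:
          dual(end) = end
    case done:
      recv[Int] → send[Int]
        dual(Y) = Y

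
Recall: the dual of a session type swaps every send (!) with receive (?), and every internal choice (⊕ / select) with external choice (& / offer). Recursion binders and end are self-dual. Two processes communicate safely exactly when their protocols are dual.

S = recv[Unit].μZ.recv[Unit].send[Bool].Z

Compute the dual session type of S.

send[Unit].μZ.send[Unit].recv[Bool].Z

recv[Unit] = send[Unit]
  μZ = μZ  (μ self-dual)
    recv[Unit] = send[Unit]
      send[Bool] = recv[Bool]
        dual(Z) = Z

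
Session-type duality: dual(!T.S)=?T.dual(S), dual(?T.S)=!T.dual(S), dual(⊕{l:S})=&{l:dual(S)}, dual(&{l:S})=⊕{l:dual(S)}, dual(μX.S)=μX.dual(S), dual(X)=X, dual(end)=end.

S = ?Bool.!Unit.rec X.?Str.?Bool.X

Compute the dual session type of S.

?Bool → !Bool
  !Unit → ?Unit
    rec X → rec X  (binder kept)
      ?Str → !Str
        ?Bool → !Bool
          X self-dual

!Bool.?Unit.rec X.!Str.!Bool.X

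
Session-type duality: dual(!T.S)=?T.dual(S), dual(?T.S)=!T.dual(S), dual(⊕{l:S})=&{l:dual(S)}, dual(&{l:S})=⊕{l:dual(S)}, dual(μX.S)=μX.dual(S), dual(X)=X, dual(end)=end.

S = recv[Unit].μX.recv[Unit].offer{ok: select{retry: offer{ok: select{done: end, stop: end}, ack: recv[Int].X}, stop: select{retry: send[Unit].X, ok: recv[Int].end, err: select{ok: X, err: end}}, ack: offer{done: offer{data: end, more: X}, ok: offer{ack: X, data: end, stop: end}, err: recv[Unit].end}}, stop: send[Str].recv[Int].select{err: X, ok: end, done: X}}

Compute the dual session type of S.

recv[Unit] → send[Unit]
  μX → μX  (rec unchanged)
    recv[Unit] → send[Unit]
      offer{ok,stop} → select{ok,stop}  (&→⊕)
        • ok:
          select{retry,stop,ack} → offer{retry,stop,ack}  (select→offer)
            • retry:
              offer{ok,ack} → select{ok,ack}  (&→⊕)
                • ok:
                  select{done,stop} → offer{done,stop}  (select→offer)
                    • done:
                      end self-dual
                    • stop:
                      end self-dual
                • ack:
                  recv[Int] → send[Int]
                    X self-dual
            • stop:
              select{retry,ok,err} → offer{retry,ok,err}  (select→offer)
                • retry:
                  send[Unit] → recv[Unit]
                    X self-dual
                • ok:
                  recv[Int] → send[Int]
                    end self-dual
                • err:
                  select{ok,err} → offer{ok,err}  (select→offer)
                    • ok:
                      X self-dual
                    • err:
                      end self-dual
            • ack:
              offer{done,ok,err} → select{done,ok,err}  (&→⊕)
                • done:
                  offer{data,more} → select{data,more}  (&→⊕)
                    • data:
                      end self-dual
                    • more:
                      X self-dual
                • ok:
                  offer{ack,data,stop} → select{ack,data,stop}  (&→⊕)
                    • ack:
                      X self-dual
                    • data:
                      end self-dual
                    • stop:
                      end self-dual
                • err:
                  recv[Unit] → send[Unit]
                    end self-dual
        • stop:
          send[Str] → recv[Str]
            recv[Int] → send[Int]
              select{err,ok,done} → offer{err,ok,done}  (select→offer)
                • err:
                  X self-dual
                • ok:
                  end self-dual
                • done:
                  X self-dual

send[Unit].μX.send[Unit].select{ok: offer{retry: select{ok: offer{done: end, stop: end}, ack: send[Int].X}, stop: offer{retry: recv[Unit].X, ok: send[Int].end, err: offer{ok: X, err: end}}, ack: select{done: select{data: end, more: X}, ok: select{ack: X, data: end, stop: end}, err: send[Unit].end}}, stop: recv[Str].send[Int].offer{err: X, ok: end, done: X}}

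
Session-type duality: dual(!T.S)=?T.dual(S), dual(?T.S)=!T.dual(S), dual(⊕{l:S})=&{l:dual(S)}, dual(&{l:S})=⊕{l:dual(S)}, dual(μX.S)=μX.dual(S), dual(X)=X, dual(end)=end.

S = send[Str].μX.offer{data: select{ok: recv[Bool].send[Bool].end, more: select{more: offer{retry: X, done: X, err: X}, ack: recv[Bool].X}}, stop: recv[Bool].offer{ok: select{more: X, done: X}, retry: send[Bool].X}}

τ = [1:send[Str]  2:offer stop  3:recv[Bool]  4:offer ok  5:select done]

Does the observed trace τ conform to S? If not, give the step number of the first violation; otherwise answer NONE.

[1] send[Str]  match  state: μX.…
[2] offer stop  match  state: recv[Bool].offer{ok: select{more: μX.…, done: μX.…}, retry: send[Bool].μX.…}
[3] recv[Bool]  match  state: offer{ok: select{more: μX.…, done: μX.…}, retry: send[Bool].μX.…}
[4] offer ok  match  state: select{more: μX.…, done: μX.…}
[5] select done  match  state: μX.…
trace exhausted — no violation

NONE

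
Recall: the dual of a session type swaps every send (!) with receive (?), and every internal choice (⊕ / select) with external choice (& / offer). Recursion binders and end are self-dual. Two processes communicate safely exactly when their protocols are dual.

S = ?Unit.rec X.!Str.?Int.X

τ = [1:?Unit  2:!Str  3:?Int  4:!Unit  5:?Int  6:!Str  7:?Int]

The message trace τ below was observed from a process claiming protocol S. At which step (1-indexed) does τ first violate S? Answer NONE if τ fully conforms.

4

[1] ?Unit  ✓  residual = rec X.…
[2] !Str  ✓  residual = ?Int.rec X.…
[3] ?Int  ✓  residual = rec X.…
[4] got !Unit, protocol expects !Str  ✗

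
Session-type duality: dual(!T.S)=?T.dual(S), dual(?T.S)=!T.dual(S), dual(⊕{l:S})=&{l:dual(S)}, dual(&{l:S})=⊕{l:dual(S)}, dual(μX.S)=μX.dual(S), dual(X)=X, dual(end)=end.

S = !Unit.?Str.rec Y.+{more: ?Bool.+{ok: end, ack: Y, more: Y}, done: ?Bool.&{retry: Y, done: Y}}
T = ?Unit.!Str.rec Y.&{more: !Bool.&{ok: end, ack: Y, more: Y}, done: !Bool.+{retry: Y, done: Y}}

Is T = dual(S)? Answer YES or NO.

YES

!Unit vs ?Unit  ok
  ?Str vs !Str  ok
    rec Y vs rec Y  ok (binder kept)
      +{more,done} vs &{more,done}  ok labels match
        [more]
          ?Bool vs !Bool  ok
            +{ok,ack,more} vs &{ok,ack,more}  ok labels match
              [ok]
                end vs end  ok
              [ack]
                Y vs Y  ok
              [more]
                Y vs Y  ok
        [done]
          ?Bool vs !Bool  ok
            &{retry,done} vs +{retry,done}  ok labels match
              [retry]
                Y vs Y  ok
              [done]
                Y vs Y  ok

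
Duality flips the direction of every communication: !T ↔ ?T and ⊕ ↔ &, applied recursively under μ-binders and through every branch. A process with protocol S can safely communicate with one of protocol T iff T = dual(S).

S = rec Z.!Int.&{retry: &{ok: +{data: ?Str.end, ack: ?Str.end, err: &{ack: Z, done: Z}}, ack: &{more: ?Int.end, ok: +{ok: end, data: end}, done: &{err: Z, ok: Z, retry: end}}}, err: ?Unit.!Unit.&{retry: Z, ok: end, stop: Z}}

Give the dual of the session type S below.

rec Z = rec Z  (rec unchanged)
  !Int = ?Int
    &{retry,err} = +{retry,err}  (offer→select)
      • retry:
        &{ok,ack} = +{ok,ack}  (offer→select)
          • ok:
            +{data,ack,err} = &{data,ack,err}  (select→offer)
              • data:
                ?Str = !Str
                  dual(end) = end
              • ack:
                ?Str = !Str
                  dual(end) = end
              • err:
                &{ack,done} = +{ack,done}  (offer→select)
                  • ack:
                    dual(Z) = Z
                  • done:
                    dual(Z) = Z
          • ack:
            &{more,ok,done} = +{more,ok,done}  (offer→select)
              • more:
                ?Int = !Int
                  dual(end) = end
              • ok:
                +{ok,data} = &{ok,data}  (select→offer)
                  • ok:
                    dual(end) = end
                  • data:
                    dual(end) = end
              • done:
                &{err,ok,retry} = +{err,ok,retry}  (offer→select)
                  • err:
                    dual(Z) = Z
                  • ok:
                    dual(Z) = Z
                  • retry:
                    dual(end) = end
      • err:
        ?Unit = !Unit
          !Unit = ?Unit
            &{retry,ok,stop} = +{retry,ok,stop}  (offer→select)
              • retry:
                dual(Z) = Z
              • ok:
                dual(end) = end
              • stop:
                dual(Z) = Z

rec Z.?Int.+{retry: +{ok: &{data: !Str.end, ack: !Str.end, err: +{ack: Z, done: Z}}, ack: +{more: !Int.end, ok: &{ok: end, data: end}, done: +{err: Z, ok: Z, retry: end}}}, err: !Unit.?Unit.+{retry: Z, ok: end, stop: Z}}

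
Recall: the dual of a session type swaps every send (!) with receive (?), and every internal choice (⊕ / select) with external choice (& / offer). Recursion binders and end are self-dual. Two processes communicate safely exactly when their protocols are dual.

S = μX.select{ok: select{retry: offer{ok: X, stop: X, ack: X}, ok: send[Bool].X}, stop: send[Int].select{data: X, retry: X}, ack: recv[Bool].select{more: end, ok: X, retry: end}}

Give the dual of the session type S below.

μX → μX  (rec unchanged)
  select{ok,stop,ack} → offer{ok,stop,ack}  (select→offer)
    • ok:
      select{retry,ok} → offer{retry,ok}  (select→offer)
        • retry:
          offer{ok,stop,ack} → select{ok,stop,ack}  (&→⊕)
            • ok:
              X self-dual
            • stop:
              X self-dual
            • ack:
              X self-dual
        • ok:
          send[Bool] → recv[Bool]
            X self-dual
    • stop:
      send[Int] → recv[Int]
        select{data,retry} → offer{data,retry}  (select→offer)
          • data:
            X self-dual
          • retry:
            X self-dual
    • ack:
      recv[Bool] → send[Bool]
        select{more,ok,retry} → offer{more,ok,retry}  (select→offer)
          • more:
            end self-dual
          • ok:
            X self-dual
          • retry:
            end self-dual

μX.offer{ok: offer{retry: select{ok: X, stop: X, ack: X}, ok: recv[Bool].X}, stop: recv[Int].offer{data: X, retry: X}, ack: send[Bool].offer{more: end, ok: X, retry: end}}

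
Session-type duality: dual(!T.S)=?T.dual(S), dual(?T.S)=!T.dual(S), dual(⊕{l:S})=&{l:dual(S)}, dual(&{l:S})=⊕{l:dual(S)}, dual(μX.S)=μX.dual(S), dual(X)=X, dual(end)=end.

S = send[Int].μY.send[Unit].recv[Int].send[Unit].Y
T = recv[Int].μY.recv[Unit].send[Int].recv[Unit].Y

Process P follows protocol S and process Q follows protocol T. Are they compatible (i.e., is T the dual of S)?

YES

send[Int] vs recv[Int]  ✓
  μY vs μY  ✓ (binder kept)
    send[Unit] vs recv[Unit]  ✓
      recv[Int] vs send[Int]  ✓
        send[Unit] vs recv[Unit]  ✓
          Y vs Y  ✓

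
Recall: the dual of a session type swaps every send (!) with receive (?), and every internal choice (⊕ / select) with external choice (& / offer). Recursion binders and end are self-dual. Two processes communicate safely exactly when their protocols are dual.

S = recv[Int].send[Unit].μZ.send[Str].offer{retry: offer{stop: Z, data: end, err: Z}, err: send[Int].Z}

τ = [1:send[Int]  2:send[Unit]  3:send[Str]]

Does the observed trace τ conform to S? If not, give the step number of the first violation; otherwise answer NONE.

step 1: got send[Int], protocol expects recv[Int]  ✗

1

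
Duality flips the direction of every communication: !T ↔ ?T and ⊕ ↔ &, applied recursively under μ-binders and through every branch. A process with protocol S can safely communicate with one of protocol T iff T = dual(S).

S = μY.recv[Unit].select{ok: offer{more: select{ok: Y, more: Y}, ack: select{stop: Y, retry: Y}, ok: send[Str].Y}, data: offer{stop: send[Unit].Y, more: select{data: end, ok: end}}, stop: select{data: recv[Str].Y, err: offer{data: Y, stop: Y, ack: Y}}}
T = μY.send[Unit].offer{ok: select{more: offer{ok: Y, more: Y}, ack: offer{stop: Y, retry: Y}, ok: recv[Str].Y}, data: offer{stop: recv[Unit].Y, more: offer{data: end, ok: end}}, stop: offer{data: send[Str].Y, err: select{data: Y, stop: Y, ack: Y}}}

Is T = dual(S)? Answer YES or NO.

NO

μY | μY  ok (rec unchanged)
  recv[Unit] | send[Unit]  ok
    select{ok,data,stop} | offer{ok,data,stop}  ok same labels
      • ok:
        offer{more,ack,ok} | select{more,ack,ok}  ok same labels
          • more:
            select{ok,more} | offer{ok,more}  ok same labels
              • ok:
                Y | Y  ok
              • more:
                Y | Y  ok
          • ack:
            select{stop,retry} | offer{stop,retry}  ok same labels
              • stop:
                Y | Y  ok
              • retry:
                Y | Y  ok
          • ok:
            send[Str] | recv[Str]  ok
              Y | Y  ok
      • data:
        offer{stop,more} | offer{stop,more}  ✗ choice polarity not flipped — not dual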